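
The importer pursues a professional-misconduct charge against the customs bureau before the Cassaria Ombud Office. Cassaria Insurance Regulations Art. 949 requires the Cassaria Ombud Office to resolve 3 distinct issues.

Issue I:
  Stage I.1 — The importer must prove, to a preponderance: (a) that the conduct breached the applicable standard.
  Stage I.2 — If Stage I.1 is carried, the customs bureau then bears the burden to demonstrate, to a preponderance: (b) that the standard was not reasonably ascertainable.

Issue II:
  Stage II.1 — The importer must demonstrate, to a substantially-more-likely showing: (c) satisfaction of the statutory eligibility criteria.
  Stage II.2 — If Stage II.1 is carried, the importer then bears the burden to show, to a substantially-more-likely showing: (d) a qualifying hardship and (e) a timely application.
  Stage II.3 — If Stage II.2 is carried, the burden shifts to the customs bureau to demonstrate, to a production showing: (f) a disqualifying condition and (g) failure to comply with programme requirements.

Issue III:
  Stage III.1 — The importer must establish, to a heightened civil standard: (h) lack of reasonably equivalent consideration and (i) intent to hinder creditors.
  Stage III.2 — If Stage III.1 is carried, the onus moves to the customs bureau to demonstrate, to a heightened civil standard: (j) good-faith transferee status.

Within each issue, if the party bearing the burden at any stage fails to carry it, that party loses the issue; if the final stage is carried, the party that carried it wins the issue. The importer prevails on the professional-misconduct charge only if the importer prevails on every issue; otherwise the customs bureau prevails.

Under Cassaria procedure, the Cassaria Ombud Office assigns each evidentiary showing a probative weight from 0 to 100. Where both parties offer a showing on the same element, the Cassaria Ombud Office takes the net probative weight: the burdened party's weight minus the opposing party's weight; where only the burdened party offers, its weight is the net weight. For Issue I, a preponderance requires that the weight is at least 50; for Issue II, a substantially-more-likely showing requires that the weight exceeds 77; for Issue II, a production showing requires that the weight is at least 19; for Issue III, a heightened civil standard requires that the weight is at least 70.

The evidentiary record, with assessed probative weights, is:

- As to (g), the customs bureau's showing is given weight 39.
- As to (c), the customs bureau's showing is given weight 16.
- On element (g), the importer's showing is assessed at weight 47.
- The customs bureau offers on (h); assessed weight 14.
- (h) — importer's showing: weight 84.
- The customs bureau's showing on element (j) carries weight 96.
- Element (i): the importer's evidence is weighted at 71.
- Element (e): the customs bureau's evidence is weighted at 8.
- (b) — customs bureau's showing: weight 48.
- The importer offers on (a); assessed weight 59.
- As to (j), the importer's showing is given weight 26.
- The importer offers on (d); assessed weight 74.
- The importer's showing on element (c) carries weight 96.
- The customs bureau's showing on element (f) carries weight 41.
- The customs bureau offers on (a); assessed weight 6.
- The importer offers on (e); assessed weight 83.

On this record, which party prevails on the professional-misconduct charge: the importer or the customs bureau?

— Issue I —
Stage I.1 — burden on importer; standard: a preponderance (weight is at least 50).
    (a): 59 − 6 = 53 ≥ 50 [met]
  All elements met. The burden passes to the customs bureau.
Stage I.2 — burden on customs bureau; standard: a preponderance (weight is at least 50).
    (b): 48 < 50 [not met]
  The customs bureau does not carry Stage I.2.
The importer prevails on this issue.
— Issue II —
Stage II.1 (importer, a substantially-more-likely showing, weight exceeds 77): (c) net 96−16=80 > 77 — meets.
  All elements met. The importer retains the burden for Stage II.2.
Stage II.2 (importer, a substantially-more-likely showing, weight exceeds 77): (d) 74 ≤ 77 — fails; (e) net 83−8=75 ≤ 77 — fails.
  The importer does not carry Stage II.2.
So the customs bureau prevails on this issue.
— Issue III —
Stage III.1 (importer, a heightened civil standard, weight is at least 70): (h) net 84−14=70 ≥ 70 — meets; (i) 71 ≥ 70 — meets.
  The importer carries Stage III.1; the customs bureau now bears the burden.
Stage III.2 (customs bureau, a heightened civil standard, weight is at least 70): (j) net 96−26=70 ≥ 70 — meets.
  The customs bureau carries the last stage.
With every stage satisfied, the customs bureau prevails on this issue.
Per-issue: Issue I → importer; Issue II → customs bureau; Issue III → customs bureau. The importer must prevail on every issue; overall, the customs bureau prevails.

customs bureau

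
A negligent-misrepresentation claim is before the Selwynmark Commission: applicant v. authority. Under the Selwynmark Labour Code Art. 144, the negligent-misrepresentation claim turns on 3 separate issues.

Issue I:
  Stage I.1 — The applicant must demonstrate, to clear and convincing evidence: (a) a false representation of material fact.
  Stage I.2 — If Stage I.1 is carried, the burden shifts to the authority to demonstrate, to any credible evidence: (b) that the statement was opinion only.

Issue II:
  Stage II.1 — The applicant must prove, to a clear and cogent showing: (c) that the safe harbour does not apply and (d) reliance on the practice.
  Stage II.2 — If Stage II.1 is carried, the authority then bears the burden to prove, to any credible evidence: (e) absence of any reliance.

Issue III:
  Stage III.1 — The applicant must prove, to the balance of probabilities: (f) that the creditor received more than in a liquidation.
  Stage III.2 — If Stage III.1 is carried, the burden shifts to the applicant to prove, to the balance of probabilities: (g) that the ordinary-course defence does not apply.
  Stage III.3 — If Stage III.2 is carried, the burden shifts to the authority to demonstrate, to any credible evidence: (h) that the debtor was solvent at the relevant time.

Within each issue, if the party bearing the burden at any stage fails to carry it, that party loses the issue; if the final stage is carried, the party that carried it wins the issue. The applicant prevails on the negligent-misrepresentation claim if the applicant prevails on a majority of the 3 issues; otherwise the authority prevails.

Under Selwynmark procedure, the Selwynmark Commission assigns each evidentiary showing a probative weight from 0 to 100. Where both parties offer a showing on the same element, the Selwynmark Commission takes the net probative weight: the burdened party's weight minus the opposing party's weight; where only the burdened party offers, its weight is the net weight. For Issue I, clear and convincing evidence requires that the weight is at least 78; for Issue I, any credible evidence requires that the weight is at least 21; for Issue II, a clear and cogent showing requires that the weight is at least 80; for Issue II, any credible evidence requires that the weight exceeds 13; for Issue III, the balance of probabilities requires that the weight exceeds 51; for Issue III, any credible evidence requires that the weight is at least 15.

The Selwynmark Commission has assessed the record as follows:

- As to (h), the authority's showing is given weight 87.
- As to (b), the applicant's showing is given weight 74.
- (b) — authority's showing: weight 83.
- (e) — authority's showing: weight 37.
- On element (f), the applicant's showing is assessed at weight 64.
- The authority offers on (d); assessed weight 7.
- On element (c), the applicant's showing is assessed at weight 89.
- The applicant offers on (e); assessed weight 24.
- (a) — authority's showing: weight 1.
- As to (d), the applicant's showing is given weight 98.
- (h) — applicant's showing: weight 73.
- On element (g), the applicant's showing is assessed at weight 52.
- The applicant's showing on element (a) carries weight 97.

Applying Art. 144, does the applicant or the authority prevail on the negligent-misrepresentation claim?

applicant

— Issue I —
At Stage I.1 the applicant must meet clear and convincing evidence (weight is at least 78): on (a) the weight is 97 less the opposing 1 gives net 96, which does reach 78, so (a) meets the standard.
  The applicant carries Stage I.1; the authority now bears the burden.
At Stage I.2 the authority must meet any credible evidence (weight is at least 21): on (b) the weight is 83 less the opposing 74 gives net 9, < 21, so (b) does not meet the standard.
  Stage I.2 not carried; the authority fails its burden.
So the applicant prevails on this issue.
— Issue II —
Stage II.1 (applicant, a clear and cogent showing, weight is at least 80): (c) 89 ≥ 80 — meets; (d) net 98−7=91 ≥ 80 — meets.
  All elements met. The burden passes to the authority.
Stage II.2 (authority, any credible evidence, weight exceeds 13): (e) net 37−24=13 ≤ 13 — fails.
  Stage II.2 not carried; the authority fails its burden.
So the applicant prevails on this issue.
— Issue III —
Stage III.1 (applicant, the balance of probabilities, weight exceeds 51): (f) 64 > 51 — meets.
  Stage III.1 carried; the burden remains with the applicant.
Stage III.2 (applicant, the balance of probabilities, weight exceeds 51): (g) 52 > 51 — meets.
  Stage III.2 carried; the burden shifts to the authority.
Stage III.3 (authority, any credible evidence, weight is at least 15): (h) net 87−73=14 < 15 — fails.
  Not every element is met, so the authority fails to carry Stage III.3.
The analysis ends at Stage III.3; the applicant prevails on this issue.
Per-issue: Issue I → applicant; Issue II → applicant; Issue III → applicant. The applicant must prevail on a majority of issues; overall, the applicant prevails.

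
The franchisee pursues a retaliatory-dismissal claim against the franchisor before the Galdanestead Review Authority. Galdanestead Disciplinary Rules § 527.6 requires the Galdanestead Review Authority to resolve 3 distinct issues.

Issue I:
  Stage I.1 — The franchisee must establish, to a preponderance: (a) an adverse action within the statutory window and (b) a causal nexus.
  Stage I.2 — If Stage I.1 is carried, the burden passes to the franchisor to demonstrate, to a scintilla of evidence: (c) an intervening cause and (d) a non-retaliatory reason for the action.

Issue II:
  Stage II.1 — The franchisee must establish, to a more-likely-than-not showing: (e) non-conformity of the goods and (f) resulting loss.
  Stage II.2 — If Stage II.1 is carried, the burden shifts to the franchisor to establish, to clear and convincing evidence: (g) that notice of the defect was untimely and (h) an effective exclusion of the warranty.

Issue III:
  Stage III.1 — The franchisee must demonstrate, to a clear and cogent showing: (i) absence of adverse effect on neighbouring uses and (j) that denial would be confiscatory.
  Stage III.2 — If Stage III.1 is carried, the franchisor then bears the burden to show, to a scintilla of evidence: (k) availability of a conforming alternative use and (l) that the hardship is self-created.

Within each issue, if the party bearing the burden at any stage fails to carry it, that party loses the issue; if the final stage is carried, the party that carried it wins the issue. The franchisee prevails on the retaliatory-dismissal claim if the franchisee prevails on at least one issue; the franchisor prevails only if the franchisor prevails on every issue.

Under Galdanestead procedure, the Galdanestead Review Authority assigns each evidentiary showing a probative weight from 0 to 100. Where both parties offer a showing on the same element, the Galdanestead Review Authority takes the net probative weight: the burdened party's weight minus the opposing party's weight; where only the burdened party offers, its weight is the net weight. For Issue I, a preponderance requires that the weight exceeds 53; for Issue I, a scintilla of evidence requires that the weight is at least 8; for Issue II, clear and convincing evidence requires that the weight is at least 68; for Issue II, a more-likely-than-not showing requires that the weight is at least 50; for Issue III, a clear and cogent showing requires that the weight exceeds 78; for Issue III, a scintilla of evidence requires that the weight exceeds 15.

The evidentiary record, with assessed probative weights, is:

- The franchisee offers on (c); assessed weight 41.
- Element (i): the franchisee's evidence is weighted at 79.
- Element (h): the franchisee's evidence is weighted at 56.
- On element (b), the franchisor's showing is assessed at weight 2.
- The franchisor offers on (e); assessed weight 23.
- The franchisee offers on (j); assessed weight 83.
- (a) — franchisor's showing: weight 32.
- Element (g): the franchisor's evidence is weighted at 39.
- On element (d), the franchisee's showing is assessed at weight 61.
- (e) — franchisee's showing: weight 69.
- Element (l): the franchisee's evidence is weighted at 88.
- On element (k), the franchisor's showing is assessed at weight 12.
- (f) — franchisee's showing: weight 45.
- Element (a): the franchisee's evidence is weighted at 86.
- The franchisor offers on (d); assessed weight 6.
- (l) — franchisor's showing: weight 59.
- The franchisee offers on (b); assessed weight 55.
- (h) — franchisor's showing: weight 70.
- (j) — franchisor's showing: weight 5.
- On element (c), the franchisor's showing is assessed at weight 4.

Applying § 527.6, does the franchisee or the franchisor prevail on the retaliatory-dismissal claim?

franchisor

— Issue I —
Stage I.1 — burden on franchisee; standard: a preponderance (weight exceeds 53).
    (a): 86 − 32 = 54 > 53 [met]
    (b): 55 − 2 = 53 ≤ 53 [not met]
  The franchisee does not carry Stage I.1.
So the franchisor prevails on this issue.
— Issue II —
Stage II.1 — burden on franchisee; standard: a more-likely-than-not showing (weight is at least 50).
    (e): 69 − 23 = 46 < 50 [not met]
    (f): 45 < 50 [not met]
  Stage II.1 not carried; the franchisee fails its burden.
The analysis ends at Stage II.1; the franchisor prevails on this issue.
— Issue III —
Stage III.1 (franchisee, a clear and cogent showing, weight exceeds 78): (i) 79 > 78 — meets; (j) net 83−5=78 ≤ 78 — fails.
  The franchisee does not carry Stage III.1.
The analysis ends at Stage III.1; the franchisor prevails on this issue.
Per-issue: Issue I → franchisor; Issue II → franchisor; Issue III → franchisor. The franchisee must prevail on at least one issue; overall, the franchisor prevails.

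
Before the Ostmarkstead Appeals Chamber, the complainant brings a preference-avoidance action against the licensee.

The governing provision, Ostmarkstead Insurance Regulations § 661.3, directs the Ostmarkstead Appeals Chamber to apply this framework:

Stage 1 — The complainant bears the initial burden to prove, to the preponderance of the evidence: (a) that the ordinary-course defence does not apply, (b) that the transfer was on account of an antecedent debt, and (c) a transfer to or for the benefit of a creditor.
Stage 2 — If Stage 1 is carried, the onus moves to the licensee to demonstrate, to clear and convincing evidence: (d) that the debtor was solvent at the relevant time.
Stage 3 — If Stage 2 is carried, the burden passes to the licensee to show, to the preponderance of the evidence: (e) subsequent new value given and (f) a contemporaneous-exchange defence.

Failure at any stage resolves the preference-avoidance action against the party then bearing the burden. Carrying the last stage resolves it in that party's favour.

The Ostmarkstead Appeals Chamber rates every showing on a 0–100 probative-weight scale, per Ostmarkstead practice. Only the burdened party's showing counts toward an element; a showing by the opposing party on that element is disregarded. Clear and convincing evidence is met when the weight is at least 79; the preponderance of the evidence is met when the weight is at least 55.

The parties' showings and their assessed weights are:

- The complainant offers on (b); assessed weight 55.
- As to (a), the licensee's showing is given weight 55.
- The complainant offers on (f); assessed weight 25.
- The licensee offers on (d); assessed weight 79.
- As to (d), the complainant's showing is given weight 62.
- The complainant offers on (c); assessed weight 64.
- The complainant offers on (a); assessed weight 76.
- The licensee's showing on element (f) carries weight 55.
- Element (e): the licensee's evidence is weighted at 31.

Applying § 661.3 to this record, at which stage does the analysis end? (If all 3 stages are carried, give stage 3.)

At Stage 1 the complainant must meet the preponderance of the evidence (weight is at least 55): on (a) the weight is 76 (the licensee's 55 is given no effect), which does reach 55, so (a) meets the standard; on (b) the weight is 55, ≥ 55, so (b) meets the standard; on (c) the weight is 64, ≥ 55, so (c) meets the standard.
  Stage 1 is satisfied; the onus moves to the licensee.
At Stage 2 the licensee must meet clear and convincing evidence (weight is at least 79): on (d) the weight is 79 (the complainant's 62 is given no effect), ≥ 79, so (d) meets the standard.
  Stage 2 is satisfied; the licensee continues to bear the burden.
At Stage 3 the licensee must meet the preponderance of the evidence (weight is at least 55): on (e) the weight is 31, which does not reach 55, so (e) does not meet the standard; on (f) the weight is 55 (the complainant's 25 is given no effect), ≥ 55, so (f) meets the standard.
  Not every element is met, so the licensee fails to carry Stage 3.
The complainant prevails.

stage 3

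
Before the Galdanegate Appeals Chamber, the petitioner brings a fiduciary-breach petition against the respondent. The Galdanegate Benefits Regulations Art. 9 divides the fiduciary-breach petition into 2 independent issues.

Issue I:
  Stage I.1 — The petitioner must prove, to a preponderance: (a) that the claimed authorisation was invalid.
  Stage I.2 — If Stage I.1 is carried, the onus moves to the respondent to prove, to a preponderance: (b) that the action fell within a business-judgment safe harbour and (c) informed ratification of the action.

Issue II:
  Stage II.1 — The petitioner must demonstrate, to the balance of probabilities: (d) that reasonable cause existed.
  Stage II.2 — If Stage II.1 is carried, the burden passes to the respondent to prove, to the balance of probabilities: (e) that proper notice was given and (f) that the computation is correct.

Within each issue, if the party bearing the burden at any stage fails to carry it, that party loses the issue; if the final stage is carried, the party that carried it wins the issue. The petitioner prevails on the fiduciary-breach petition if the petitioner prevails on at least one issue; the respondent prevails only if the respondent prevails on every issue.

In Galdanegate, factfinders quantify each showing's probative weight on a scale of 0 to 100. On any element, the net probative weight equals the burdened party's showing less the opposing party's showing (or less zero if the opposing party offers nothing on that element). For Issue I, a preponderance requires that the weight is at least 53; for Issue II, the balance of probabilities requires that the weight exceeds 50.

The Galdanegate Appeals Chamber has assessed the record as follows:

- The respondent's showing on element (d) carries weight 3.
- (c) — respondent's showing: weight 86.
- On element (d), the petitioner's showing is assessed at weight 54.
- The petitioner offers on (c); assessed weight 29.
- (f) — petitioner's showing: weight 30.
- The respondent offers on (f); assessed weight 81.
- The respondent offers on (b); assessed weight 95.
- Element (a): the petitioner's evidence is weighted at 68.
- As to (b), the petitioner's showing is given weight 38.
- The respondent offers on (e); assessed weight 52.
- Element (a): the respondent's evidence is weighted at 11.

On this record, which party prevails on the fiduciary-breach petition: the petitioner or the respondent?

— Issue I —
Stage I.1 — burden on petitioner; standard: a preponderance (weight is at least 53).
    (a): 68 − 11 = 57 ≥ 53 [met]
  Stage I.1 is satisfied; the onus moves to the respondent.
Stage I.2 — burden on respondent; standard: a preponderance (weight is at least 53).
    (b): 95 − 38 = 57 ≥ 53 [met]
    (c): 86 − 29 = 57 ≥ 53 [met]
  All elements met at the final stage.
Every stage carried; the respondent prevails on this issue.
— Issue II —
Stage II.1 — burden on petitioner; standard: the balance of probabilities (weight exceeds 50).
    (d): 54 − 3 = 51 > 50 [met]
  The petitioner carries Stage II.1; the respondent now bears the burden.
Stage II.2 — burden on respondent; standard: the balance of probabilities (weight exceeds 50).
    (e): 52 > 50 [met]
    (f): 81 − 30 = 51 > 50 [met]
  Stage II.2 carried; the final stage is satisfied.
With every stage satisfied, the respondent prevails on this issue.
Per-issue: Issue I → respondent; Issue II → respondent. The petitioner must prevail on at least one issue; overall, the respondent prevails.

respondent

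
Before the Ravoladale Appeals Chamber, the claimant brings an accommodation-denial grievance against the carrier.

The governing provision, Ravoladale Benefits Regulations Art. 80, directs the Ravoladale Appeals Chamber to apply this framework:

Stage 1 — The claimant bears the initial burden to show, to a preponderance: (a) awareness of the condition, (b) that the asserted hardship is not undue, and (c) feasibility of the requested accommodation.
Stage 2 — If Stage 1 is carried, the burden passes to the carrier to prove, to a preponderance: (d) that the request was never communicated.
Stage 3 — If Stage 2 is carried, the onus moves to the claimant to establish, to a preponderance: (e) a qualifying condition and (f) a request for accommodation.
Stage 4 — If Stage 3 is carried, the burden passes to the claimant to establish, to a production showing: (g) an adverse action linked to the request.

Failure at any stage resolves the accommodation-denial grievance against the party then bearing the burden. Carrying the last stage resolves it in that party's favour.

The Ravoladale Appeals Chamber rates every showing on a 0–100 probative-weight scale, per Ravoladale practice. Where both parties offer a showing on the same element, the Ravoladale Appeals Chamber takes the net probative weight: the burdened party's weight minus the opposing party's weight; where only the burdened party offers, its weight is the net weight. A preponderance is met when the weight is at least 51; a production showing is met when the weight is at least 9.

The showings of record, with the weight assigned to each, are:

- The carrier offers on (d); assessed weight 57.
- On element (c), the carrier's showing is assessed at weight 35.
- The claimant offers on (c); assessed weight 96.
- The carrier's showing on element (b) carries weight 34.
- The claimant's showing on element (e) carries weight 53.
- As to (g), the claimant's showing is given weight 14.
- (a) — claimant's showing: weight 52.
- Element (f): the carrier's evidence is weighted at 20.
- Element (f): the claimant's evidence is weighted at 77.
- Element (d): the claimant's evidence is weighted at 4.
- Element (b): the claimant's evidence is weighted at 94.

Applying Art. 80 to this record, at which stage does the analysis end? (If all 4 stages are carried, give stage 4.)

stage 4

Stage 1 — burden on claimant; standard: a preponderance (weight is at least 51).
    (a): 52 ≥ 51 [met]
    (b): 94 − 34 = 60 ≥ 51 [met]
    (c): 96 − 35 = 61 ≥ 51 [met]
  All elements met. The burden passes to the carrier.
Stage 2 — burden on carrier; standard: a preponderance (weight is at least 51).
    (d): 57 − 4 = 53 ≥ 51 [met]
  Stage 2 carried; the burden shifts to the claimant.
Stage 3 — burden on claimant; standard: a preponderance (weight is at least 51).
    (e): 53 ≥ 51 [met]
    (f): 77 − 20 = 57 ≥ 51 [met]
  Stage 3 carried; the burden remains with the claimant.
Stage 4 — burden on claimant; standard: a production showing (weight is at least 9).
    (g): 14 ≥ 9 [met]
  Stage 4 carried; the final stage is satisfied.
With every stage satisfied, the claimant prevails.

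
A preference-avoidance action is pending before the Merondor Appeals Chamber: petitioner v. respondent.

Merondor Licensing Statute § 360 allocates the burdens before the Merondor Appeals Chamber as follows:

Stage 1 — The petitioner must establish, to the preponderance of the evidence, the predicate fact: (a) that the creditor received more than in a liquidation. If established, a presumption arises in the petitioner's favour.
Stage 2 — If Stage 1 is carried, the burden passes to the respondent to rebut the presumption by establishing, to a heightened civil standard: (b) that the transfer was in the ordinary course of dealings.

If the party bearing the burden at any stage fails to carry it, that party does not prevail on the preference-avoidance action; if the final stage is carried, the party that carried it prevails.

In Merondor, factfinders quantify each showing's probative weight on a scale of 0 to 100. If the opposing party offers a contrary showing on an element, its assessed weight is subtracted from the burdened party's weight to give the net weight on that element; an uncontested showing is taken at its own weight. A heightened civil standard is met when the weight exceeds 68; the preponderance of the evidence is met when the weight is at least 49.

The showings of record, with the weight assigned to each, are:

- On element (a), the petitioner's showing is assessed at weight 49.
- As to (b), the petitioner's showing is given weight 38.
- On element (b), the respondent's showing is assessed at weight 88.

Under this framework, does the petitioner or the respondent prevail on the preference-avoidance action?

petitioner

Stage 1 (petitioner, the preponderance of the evidence, weight is at least 49): (a) 49 ≥ 49 — meets.
  Stage 1 carried; the burden shifts to the respondent.
Stage 2 (respondent, a heightened civil standard, weight exceeds 68): (b) net 88−38=50 ≤ 68 — fails.
  Stage 2 not carried; the respondent fails its burden.
The petitioner prevails.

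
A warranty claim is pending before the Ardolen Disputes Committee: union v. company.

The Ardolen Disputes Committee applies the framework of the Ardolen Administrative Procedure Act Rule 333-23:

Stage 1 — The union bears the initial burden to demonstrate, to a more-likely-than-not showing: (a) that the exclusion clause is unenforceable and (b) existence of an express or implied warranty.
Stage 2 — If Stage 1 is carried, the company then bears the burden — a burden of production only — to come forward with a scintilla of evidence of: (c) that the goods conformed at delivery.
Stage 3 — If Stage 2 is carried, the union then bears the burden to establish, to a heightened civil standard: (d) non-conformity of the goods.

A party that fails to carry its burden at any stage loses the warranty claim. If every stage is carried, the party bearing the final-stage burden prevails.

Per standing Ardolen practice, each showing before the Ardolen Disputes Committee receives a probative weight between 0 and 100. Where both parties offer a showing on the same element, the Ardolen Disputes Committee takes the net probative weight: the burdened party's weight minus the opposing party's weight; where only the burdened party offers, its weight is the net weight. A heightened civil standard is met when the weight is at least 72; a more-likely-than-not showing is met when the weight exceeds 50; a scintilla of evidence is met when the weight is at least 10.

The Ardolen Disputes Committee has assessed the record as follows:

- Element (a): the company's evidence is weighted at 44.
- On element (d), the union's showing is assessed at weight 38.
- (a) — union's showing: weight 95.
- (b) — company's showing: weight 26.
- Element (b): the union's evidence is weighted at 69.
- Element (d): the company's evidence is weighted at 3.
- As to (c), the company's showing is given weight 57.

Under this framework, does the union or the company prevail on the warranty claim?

company

Stage 1 — burden on union; standard: a more-likely-than-not showing (weight exceeds 50).
    (a): 95 − 44 = 51 > 50 [met]
    (b): 69 − 26 = 43 ≤ 50 [not met]
  Not every element is met, so the union fails to carry Stage 1.
The company prevails.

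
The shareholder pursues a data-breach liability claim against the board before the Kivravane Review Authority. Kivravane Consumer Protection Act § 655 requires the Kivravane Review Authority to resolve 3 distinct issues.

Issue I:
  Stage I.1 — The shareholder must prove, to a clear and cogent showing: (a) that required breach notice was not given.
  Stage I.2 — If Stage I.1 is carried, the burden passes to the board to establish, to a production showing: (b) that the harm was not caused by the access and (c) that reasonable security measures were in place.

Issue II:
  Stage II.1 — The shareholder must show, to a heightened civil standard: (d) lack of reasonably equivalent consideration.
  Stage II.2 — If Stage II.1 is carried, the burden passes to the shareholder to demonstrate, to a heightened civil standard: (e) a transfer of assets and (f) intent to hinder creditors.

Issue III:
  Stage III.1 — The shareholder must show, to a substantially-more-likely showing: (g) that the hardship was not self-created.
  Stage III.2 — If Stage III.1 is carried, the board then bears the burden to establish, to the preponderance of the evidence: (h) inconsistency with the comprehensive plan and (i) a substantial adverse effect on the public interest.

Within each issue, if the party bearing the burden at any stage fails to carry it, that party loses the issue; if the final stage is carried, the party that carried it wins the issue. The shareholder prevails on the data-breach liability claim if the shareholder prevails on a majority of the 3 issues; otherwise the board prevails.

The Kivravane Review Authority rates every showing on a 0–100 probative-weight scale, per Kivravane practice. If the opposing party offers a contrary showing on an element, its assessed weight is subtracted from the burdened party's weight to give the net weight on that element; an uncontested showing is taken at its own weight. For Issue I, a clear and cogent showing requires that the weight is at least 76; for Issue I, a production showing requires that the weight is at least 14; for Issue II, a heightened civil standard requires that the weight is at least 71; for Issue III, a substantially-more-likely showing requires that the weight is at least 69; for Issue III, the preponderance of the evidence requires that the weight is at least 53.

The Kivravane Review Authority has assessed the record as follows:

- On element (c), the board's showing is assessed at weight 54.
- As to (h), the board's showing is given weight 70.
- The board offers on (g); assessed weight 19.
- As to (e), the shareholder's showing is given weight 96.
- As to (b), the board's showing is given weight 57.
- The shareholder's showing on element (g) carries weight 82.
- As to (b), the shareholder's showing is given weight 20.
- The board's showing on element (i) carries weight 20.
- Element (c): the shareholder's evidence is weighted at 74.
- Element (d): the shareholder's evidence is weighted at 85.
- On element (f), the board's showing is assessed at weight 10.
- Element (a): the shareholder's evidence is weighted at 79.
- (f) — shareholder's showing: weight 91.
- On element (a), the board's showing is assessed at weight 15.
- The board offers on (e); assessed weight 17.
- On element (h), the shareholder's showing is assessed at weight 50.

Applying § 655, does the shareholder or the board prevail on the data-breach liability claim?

board

— Issue I —
Stage I.1 — burden on shareholder; standard: a clear and cogent showing (weight is at least 76).
    (a): 79 − 15 = 64 < 76 [not met]
  Stage I.1 not carried; the shareholder fails its burden.
The board prevails on this issue.
— Issue II —
Stage II.1 (shareholder, a heightened civil standard, weight is at least 71): (d) 85 ≥ 71 — meets.
  Stage II.1 is satisfied; the shareholder continues to bear the burden.
Stage II.2 (shareholder, a heightened civil standard, weight is at least 71): (e) net 96−17=79 ≥ 71 — meets; (f) net 91−10=81 ≥ 71 — meets.
  All elements met at the final stage.
All stages carried — the shareholder prevails on this issue.
— Issue III —
Stage III.1 (shareholder, a substantially-more-likely showing, weight is at least 69): (g) net 82−19=63 < 69 — fails.
  Not every element is met, so the shareholder fails to carry Stage III.1.
The board prevails on this issue.
Per-issue: Issue I → board; Issue II → shareholder; Issue III → board. The shareholder must prevail on a majority of issues; overall, the board prevails.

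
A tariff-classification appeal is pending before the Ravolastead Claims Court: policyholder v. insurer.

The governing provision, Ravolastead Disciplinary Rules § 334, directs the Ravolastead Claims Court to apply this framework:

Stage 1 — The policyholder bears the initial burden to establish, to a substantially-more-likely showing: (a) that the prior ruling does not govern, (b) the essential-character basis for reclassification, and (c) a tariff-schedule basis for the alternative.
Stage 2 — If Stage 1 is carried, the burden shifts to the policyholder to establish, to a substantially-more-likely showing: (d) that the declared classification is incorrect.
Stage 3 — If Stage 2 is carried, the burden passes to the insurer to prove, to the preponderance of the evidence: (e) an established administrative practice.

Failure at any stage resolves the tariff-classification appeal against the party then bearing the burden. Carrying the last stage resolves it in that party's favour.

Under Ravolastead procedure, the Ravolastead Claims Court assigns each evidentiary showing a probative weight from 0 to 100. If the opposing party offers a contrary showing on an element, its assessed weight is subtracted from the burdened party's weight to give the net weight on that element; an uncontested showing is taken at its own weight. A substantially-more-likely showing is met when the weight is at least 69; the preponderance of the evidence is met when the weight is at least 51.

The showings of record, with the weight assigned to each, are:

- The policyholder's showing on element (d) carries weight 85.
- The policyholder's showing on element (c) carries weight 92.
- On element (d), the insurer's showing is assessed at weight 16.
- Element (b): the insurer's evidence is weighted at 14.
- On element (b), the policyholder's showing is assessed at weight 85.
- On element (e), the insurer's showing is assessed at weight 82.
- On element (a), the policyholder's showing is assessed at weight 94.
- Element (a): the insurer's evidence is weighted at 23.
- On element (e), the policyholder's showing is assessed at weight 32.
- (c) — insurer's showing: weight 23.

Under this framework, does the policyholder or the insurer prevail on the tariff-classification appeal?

Stage 1 (policyholder, a substantially-more-likely showing, weight is at least 69): (a) net 94−23=71 ≥ 69 — meets; (b) net 85−14=71 ≥ 69 — meets; (c) net 92−23=69 ≥ 69 — meets.
  All elements met. The policyholder retains the burden for Stage 2.
Stage 2 (policyholder, a substantially-more-likely showing, weight is at least 69): (d) net 85−16=69 ≥ 69 — meets.
  The policyholder carries Stage 2; the insurer now bears the burden.
Stage 3 (insurer, the preponderance of the evidence, weight is at least 51): (e) net 82−32=50 < 51 — fails.
  Not every element is met, so the insurer fails to carry Stage 3.
The policyholder prevails.

policyholder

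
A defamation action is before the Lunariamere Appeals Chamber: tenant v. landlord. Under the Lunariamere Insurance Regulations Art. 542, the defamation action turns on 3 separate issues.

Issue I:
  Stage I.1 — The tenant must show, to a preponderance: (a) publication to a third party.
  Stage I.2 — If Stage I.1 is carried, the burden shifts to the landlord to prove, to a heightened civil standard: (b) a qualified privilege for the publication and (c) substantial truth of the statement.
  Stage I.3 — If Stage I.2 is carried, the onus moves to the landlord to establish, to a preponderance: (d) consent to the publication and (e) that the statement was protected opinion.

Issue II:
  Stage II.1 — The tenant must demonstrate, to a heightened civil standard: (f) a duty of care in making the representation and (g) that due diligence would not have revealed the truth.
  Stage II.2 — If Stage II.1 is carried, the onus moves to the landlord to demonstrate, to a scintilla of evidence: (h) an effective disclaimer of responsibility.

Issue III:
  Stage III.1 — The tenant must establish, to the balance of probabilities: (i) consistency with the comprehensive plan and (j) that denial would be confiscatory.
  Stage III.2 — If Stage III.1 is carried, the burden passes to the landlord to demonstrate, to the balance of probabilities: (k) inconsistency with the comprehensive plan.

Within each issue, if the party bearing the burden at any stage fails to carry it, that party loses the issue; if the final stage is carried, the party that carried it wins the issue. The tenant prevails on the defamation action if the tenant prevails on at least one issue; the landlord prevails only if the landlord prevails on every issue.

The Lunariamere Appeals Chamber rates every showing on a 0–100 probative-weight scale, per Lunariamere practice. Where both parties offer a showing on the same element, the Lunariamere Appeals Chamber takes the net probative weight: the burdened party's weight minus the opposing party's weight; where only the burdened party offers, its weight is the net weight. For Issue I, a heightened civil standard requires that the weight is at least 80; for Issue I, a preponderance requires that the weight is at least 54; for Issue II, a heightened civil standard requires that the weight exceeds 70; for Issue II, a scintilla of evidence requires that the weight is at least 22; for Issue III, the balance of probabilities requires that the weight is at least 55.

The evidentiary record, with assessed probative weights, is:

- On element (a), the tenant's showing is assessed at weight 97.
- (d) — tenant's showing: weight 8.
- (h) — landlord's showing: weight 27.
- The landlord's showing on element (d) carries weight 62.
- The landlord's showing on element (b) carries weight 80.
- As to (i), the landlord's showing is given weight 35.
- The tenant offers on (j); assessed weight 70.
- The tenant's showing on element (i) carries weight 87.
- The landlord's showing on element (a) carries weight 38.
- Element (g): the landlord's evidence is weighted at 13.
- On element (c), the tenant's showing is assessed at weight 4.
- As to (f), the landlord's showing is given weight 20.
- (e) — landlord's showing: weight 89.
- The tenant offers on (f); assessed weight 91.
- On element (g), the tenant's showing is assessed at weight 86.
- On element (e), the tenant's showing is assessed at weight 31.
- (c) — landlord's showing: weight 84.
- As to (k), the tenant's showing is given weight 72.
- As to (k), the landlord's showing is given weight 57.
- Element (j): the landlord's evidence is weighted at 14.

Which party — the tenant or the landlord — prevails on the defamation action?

landlord

— Issue I —
Stage I.1 (tenant, a preponderance, weight is at least 54): (a) net 97−38=59 ≥ 54 — meets.
  All elements met. The burden passes to the landlord.
Stage I.2 (landlord, a heightened civil standard, weight is at least 80): (b) 80 ≥ 80 — meets; (c) net 84−4=80 ≥ 80 — meets.
  Stage I.2 is satisfied; the landlord continues to bear the burden.
Stage I.3 (landlord, a preponderance, weight is at least 54): (d) net 62−8=54 ≥ 54 — meets; (e) net 89−31=58 ≥ 54 — meets.
  Stage I.3 carried; the final stage is satisfied.
Every stage carried; the landlord prevails on this issue.
— Issue II —
At Stage II.1 the tenant must meet a heightened civil standard (weight exceeds 70): on (f) the weight is 91 less the opposing 20 gives net 71, which does exceed 70, so (f) meets the standard; on (g) the weight is 86 less the opposing 13 gives net 73, which does exceed 70, so (g) meets the standard.
  Stage II.1 is satisfied; the onus moves to the landlord.
At Stage II.2 the landlord must meet a scintilla of evidence (weight is at least 22): on (h) the weight is 27, ≥ 22, so (h) meets the standard.
  The landlord carries the last stage.
With every stage satisfied, the landlord prevails on this issue.
— Issue III —
Stage III.1 — burden on tenant; standard: the balance of probabilities (weight is at least 55).
    (i): 87 − 35 = 52 < 55 [not met]
    (j): 70 − 14 = 56 ≥ 55 [met]
  Not every element is met, so the tenant fails to carry Stage III.1.
So the landlord prevails on this issue.
Per-issue: Issue I → landlord; Issue II → landlord; Issue III → landlord. The tenant must prevail on at least one issue; overall, the landlord prevails.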